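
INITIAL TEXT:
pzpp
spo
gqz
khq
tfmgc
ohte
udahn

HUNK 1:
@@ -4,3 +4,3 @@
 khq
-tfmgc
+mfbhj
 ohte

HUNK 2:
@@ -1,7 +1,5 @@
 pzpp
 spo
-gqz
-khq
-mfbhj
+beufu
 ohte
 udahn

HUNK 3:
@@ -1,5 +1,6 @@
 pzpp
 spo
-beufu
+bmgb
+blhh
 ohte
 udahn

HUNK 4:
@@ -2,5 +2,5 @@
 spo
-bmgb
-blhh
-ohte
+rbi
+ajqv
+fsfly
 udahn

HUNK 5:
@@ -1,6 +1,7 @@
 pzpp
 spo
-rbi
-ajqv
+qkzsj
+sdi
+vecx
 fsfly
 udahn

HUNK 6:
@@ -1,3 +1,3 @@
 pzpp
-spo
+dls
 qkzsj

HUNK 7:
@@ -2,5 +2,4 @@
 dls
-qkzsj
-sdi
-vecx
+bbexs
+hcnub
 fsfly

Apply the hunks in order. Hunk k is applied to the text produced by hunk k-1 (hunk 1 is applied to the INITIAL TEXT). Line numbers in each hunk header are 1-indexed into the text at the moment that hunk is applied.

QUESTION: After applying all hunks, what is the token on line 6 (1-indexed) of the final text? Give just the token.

Answer: udahn

Derivation:
Hunk 1: at line 4 remove [tfmgc] add [mfbhj] -> 7 lines: pzpp spo gqz khq mfbhj ohte udahn
Hunk 2: at line 1 remove [gqz,khq,mfbhj] add [beufu] -> 5 lines: pzpp spo beufu ohte udahn
Hunk 3: at line 1 remove [beufu] add [bmgb,blhh] -> 6 lines: pzpp spo bmgb blhh ohte udahn
Hunk 4: at line 2 remove [bmgb,blhh,ohte] add [rbi,ajqv,fsfly] -> 6 lines: pzpp spo rbi ajqv fsfly udahn
Hunk 5: at line 1 remove [rbi,ajqv] add [qkzsj,sdi,vecx] -> 7 lines: pzpp spo qkzsj sdi vecx fsfly udahn
Hunk 6: at line 1 remove [spo] add [dls] -> 7 lines: pzpp dls qkzsj sdi vecx fsfly udahn
Hunk 7: at line 2 remove [qkzsj,sdi,vecx] add [bbexs,hcnub] -> 6 lines: pzpp dls bbexs hcnub fsfly udahn
Final line 6: udahn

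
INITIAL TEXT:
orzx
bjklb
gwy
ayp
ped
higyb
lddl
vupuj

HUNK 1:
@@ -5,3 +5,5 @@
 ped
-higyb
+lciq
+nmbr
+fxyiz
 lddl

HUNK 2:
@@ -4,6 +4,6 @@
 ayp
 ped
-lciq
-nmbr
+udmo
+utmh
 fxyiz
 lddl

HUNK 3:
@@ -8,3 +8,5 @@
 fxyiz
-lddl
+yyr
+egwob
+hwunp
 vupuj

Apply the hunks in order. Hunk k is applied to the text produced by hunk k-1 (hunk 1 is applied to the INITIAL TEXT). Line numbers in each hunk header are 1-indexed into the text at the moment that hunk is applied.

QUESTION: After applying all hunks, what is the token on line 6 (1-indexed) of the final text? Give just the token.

Answer: udmo

Derivation:
Hunk 1: at line 5 remove [higyb] add [lciq,nmbr,fxyiz] -> 10 lines: orzx bjklb gwy ayp ped lciq nmbr fxyiz lddl vupuj
Hunk 2: at line 4 remove [lciq,nmbr] add [udmo,utmh] -> 10 lines: orzx bjklb gwy ayp ped udmo utmh fxyiz lddl vupuj
Hunk 3: at line 8 remove [lddl] add [yyr,egwob,hwunp] -> 12 lines: orzx bjklb gwy ayp ped udmo utmh fxyiz yyr egwob hwunp vupuj
Final line 6: udmo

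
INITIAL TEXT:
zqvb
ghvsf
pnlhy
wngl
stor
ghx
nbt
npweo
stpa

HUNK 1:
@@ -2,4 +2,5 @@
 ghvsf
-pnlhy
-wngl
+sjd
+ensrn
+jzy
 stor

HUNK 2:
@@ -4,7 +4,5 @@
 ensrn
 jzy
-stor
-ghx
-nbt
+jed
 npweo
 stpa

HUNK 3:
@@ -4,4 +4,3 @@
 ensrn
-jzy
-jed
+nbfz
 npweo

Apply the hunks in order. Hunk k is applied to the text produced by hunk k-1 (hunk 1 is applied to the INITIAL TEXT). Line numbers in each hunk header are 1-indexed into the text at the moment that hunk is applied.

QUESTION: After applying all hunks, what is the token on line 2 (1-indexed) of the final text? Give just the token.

Answer: ghvsf

Derivation:
Hunk 1: at line 2 remove [pnlhy,wngl] add [sjd,ensrn,jzy] -> 10 lines: zqvb ghvsf sjd ensrn jzy stor ghx nbt npweo stpa
Hunk 2: at line 4 remove [stor,ghx,nbt] add [jed] -> 8 lines: zqvb ghvsf sjd ensrn jzy jed npweo stpa
Hunk 3: at line 4 remove [jzy,jed] add [nbfz] -> 7 lines: zqvb ghvsf sjd ensrn nbfz npweo stpa
Final line 2: ghvsf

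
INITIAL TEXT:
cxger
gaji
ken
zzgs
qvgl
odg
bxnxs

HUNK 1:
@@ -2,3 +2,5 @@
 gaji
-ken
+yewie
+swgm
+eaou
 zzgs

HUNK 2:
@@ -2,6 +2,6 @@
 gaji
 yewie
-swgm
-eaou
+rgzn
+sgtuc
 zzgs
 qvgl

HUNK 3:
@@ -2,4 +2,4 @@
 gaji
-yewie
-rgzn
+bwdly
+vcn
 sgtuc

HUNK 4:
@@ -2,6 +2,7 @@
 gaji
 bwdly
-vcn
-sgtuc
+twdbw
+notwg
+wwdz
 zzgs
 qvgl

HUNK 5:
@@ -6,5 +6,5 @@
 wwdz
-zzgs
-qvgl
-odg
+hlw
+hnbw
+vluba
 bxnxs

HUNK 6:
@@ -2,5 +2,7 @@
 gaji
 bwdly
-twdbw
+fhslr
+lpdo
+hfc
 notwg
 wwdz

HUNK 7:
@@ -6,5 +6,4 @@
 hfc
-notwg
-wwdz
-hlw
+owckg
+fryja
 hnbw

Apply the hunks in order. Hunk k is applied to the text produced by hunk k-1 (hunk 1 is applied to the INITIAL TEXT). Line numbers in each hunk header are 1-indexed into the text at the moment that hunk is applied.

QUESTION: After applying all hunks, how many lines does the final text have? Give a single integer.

Answer: 11

Derivation:
Hunk 1: at line 2 remove [ken] add [yewie,swgm,eaou] -> 9 lines: cxger gaji yewie swgm eaou zzgs qvgl odg bxnxs
Hunk 2: at line 2 remove [swgm,eaou] add [rgzn,sgtuc] -> 9 lines: cxger gaji yewie rgzn sgtuc zzgs qvgl odg bxnxs
Hunk 3: at line 2 remove [yewie,rgzn] add [bwdly,vcn] -> 9 lines: cxger gaji bwdly vcn sgtuc zzgs qvgl odg bxnxs
Hunk 4: at line 2 remove [vcn,sgtuc] add [twdbw,notwg,wwdz] -> 10 lines: cxger gaji bwdly twdbw notwg wwdz zzgs qvgl odg bxnxs
Hunk 5: at line 6 remove [zzgs,qvgl,odg] add [hlw,hnbw,vluba] -> 10 lines: cxger gaji bwdly twdbw notwg wwdz hlw hnbw vluba bxnxs
Hunk 6: at line 2 remove [twdbw] add [fhslr,lpdo,hfc] -> 12 lines: cxger gaji bwdly fhslr lpdo hfc notwg wwdz hlw hnbw vluba bxnxs
Hunk 7: at line 6 remove [notwg,wwdz,hlw] add [owckg,fryja] -> 11 lines: cxger gaji bwdly fhslr lpdo hfc owckg fryja hnbw vluba bxnxs
Final line count: 11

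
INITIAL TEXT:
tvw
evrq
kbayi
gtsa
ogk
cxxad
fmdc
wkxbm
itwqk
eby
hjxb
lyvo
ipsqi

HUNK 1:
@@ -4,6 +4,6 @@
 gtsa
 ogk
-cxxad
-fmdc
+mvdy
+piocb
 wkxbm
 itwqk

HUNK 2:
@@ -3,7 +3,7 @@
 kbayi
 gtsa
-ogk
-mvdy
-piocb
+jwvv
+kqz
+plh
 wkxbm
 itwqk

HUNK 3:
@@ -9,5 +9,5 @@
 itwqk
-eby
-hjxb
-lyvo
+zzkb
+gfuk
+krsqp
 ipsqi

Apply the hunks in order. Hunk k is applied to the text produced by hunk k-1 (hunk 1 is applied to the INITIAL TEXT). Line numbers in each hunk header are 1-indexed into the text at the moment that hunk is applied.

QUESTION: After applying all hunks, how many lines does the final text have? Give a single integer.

Hunk 1: at line 4 remove [cxxad,fmdc] add [mvdy,piocb] -> 13 lines: tvw evrq kbayi gtsa ogk mvdy piocb wkxbm itwqk eby hjxb lyvo ipsqi
Hunk 2: at line 3 remove [ogk,mvdy,piocb] add [jwvv,kqz,plh] -> 13 lines: tvw evrq kbayi gtsa jwvv kqz plh wkxbm itwqk eby hjxb lyvo ipsqi
Hunk 3: at line 9 remove [eby,hjxb,lyvo] add [zzkb,gfuk,krsqp] -> 13 lines: tvw evrq kbayi gtsa jwvv kqz plh wkxbm itwqk zzkb gfuk krsqp ipsqi
Final line count: 13

Answer: 13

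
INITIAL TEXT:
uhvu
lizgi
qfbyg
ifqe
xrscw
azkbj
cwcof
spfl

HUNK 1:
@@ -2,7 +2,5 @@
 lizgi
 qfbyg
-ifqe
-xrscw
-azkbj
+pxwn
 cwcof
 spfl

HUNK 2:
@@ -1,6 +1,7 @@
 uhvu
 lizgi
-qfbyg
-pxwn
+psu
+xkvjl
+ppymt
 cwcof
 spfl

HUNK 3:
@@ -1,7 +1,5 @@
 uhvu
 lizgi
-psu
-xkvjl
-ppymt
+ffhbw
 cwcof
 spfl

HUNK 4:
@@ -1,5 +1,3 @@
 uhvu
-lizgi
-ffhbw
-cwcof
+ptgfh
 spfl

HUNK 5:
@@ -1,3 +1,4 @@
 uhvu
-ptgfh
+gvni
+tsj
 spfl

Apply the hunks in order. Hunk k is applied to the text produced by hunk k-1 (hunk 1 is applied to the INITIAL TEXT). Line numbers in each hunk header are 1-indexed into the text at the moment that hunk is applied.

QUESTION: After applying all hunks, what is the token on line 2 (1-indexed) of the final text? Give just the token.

Answer: gvni

Derivation:
Hunk 1: at line 2 remove [ifqe,xrscw,azkbj] add [pxwn] -> 6 lines: uhvu lizgi qfbyg pxwn cwcof spfl
Hunk 2: at line 1 remove [qfbyg,pxwn] add [psu,xkvjl,ppymt] -> 7 lines: uhvu lizgi psu xkvjl ppymt cwcof spfl
Hunk 3: at line 1 remove [psu,xkvjl,ppymt] add [ffhbw] -> 5 lines: uhvu lizgi ffhbw cwcof spfl
Hunk 4: at line 1 remove [lizgi,ffhbw,cwcof] add [ptgfh] -> 3 lines: uhvu ptgfh spfl
Hunk 5: at line 1 remove [ptgfh] add [gvni,tsj] -> 4 lines: uhvu gvni tsj spfl
Final line 2: gvni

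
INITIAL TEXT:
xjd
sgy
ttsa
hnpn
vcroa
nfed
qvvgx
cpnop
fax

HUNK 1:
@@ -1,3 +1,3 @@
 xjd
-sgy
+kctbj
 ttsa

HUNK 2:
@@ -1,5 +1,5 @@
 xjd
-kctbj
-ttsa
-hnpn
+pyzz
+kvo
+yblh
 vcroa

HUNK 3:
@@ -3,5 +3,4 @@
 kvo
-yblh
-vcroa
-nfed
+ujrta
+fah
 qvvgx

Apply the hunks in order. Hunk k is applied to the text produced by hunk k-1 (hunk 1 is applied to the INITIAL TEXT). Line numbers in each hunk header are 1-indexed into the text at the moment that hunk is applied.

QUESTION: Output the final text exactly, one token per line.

Answer: xjd
pyzz
kvo
ujrta
fah
qvvgx
cpnop
fax

Derivation:
Hunk 1: at line 1 remove [sgy] add [kctbj] -> 9 lines: xjd kctbj ttsa hnpn vcroa nfed qvvgx cpnop fax
Hunk 2: at line 1 remove [kctbj,ttsa,hnpn] add [pyzz,kvo,yblh] -> 9 lines: xjd pyzz kvo yblh vcroa nfed qvvgx cpnop fax
Hunk 3: at line 3 remove [yblh,vcroa,nfed] add [ujrta,fah] -> 8 lines: xjd pyzz kvo ujrta fah qvvgx cpnop fax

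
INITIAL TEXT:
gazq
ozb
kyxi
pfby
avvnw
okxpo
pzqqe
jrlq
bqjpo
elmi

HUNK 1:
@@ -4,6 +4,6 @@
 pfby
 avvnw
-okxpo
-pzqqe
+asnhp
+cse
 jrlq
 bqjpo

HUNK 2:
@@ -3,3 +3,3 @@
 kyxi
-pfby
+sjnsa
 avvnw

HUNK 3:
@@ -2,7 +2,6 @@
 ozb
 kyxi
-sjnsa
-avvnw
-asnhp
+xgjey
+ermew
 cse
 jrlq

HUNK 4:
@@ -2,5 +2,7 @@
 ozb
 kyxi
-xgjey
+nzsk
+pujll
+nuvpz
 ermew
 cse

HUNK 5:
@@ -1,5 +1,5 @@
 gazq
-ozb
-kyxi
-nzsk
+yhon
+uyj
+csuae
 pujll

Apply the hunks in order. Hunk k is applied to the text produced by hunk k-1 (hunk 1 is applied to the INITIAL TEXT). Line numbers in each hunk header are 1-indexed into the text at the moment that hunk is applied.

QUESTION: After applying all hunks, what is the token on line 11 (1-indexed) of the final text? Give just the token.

Hunk 1: at line 4 remove [okxpo,pzqqe] add [asnhp,cse] -> 10 lines: gazq ozb kyxi pfby avvnw asnhp cse jrlq bqjpo elmi
Hunk 2: at line 3 remove [pfby] add [sjnsa] -> 10 lines: gazq ozb kyxi sjnsa avvnw asnhp cse jrlq bqjpo elmi
Hunk 3: at line 2 remove [sjnsa,avvnw,asnhp] add [xgjey,ermew] -> 9 lines: gazq ozb kyxi xgjey ermew cse jrlq bqjpo elmi
Hunk 4: at line 2 remove [xgjey] add [nzsk,pujll,nuvpz] -> 11 lines: gazq ozb kyxi nzsk pujll nuvpz ermew cse jrlq bqjpo elmi
Hunk 5: at line 1 remove [ozb,kyxi,nzsk] add [yhon,uyj,csuae] -> 11 lines: gazq yhon uyj csuae pujll nuvpz ermew cse jrlq bqjpo elmi
Final line 11: elmi

Answer: elmi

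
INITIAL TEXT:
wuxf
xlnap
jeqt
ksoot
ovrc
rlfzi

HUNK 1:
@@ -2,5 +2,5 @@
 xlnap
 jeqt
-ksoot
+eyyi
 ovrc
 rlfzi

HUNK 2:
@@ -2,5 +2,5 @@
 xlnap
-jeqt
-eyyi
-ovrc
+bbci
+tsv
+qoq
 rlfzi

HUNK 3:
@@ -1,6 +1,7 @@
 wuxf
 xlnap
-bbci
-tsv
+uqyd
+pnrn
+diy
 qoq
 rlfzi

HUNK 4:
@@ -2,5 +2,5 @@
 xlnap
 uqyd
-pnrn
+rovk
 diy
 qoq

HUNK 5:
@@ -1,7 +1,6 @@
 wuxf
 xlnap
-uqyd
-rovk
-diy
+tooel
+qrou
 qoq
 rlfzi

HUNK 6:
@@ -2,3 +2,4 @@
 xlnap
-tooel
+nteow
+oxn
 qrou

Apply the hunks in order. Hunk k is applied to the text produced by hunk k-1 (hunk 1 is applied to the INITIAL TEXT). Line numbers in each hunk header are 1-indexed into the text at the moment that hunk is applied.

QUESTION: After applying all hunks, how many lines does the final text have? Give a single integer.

Hunk 1: at line 2 remove [ksoot] add [eyyi] -> 6 lines: wuxf xlnap jeqt eyyi ovrc rlfzi
Hunk 2: at line 2 remove [jeqt,eyyi,ovrc] add [bbci,tsv,qoq] -> 6 lines: wuxf xlnap bbci tsv qoq rlfzi
Hunk 3: at line 1 remove [bbci,tsv] add [uqyd,pnrn,diy] -> 7 lines: wuxf xlnap uqyd pnrn diy qoq rlfzi
Hunk 4: at line 2 remove [pnrn] add [rovk] -> 7 lines: wuxf xlnap uqyd rovk diy qoq rlfzi
Hunk 5: at line 1 remove [uqyd,rovk,diy] add [tooel,qrou] -> 6 lines: wuxf xlnap tooel qrou qoq rlfzi
Hunk 6: at line 2 remove [tooel] add [nteow,oxn] -> 7 lines: wuxf xlnap nteow oxn qrou qoq rlfzi
Final line count: 7

Answer: 7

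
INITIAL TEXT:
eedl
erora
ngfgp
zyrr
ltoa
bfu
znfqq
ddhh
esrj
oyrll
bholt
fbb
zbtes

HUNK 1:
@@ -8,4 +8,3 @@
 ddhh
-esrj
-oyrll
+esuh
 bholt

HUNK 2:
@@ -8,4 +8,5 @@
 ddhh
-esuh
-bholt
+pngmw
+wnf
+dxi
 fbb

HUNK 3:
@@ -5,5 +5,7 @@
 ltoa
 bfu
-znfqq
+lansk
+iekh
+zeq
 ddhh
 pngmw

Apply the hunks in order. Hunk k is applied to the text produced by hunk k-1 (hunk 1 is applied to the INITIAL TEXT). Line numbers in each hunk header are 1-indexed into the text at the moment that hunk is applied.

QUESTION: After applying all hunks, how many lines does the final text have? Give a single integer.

Answer: 15

Derivation:
Hunk 1: at line 8 remove [esrj,oyrll] add [esuh] -> 12 lines: eedl erora ngfgp zyrr ltoa bfu znfqq ddhh esuh bholt fbb zbtes
Hunk 2: at line 8 remove [esuh,bholt] add [pngmw,wnf,dxi] -> 13 lines: eedl erora ngfgp zyrr ltoa bfu znfqq ddhh pngmw wnf dxi fbb zbtes
Hunk 3: at line 5 remove [znfqq] add [lansk,iekh,zeq] -> 15 lines: eedl erora ngfgp zyrr ltoa bfu lansk iekh zeq ddhh pngmw wnf dxi fbb zbtes
Final line count: 15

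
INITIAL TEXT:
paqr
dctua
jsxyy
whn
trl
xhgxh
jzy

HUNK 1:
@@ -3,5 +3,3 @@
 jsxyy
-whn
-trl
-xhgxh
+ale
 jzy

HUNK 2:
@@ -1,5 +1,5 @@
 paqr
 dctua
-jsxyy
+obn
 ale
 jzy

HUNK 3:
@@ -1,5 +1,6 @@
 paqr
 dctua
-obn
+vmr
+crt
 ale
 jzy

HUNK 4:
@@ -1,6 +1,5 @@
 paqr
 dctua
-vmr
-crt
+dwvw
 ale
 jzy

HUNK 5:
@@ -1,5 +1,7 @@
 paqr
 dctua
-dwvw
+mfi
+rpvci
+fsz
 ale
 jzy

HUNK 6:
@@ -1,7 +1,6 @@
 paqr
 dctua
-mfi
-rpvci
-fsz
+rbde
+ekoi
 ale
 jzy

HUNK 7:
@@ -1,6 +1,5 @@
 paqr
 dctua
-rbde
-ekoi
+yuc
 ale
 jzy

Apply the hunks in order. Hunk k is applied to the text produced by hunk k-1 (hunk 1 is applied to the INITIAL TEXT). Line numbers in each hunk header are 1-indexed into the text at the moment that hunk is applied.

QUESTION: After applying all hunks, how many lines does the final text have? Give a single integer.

Hunk 1: at line 3 remove [whn,trl,xhgxh] add [ale] -> 5 lines: paqr dctua jsxyy ale jzy
Hunk 2: at line 1 remove [jsxyy] add [obn] -> 5 lines: paqr dctua obn ale jzy
Hunk 3: at line 1 remove [obn] add [vmr,crt] -> 6 lines: paqr dctua vmr crt ale jzy
Hunk 4: at line 1 remove [vmr,crt] add [dwvw] -> 5 lines: paqr dctua dwvw ale jzy
Hunk 5: at line 1 remove [dwvw] add [mfi,rpvci,fsz] -> 7 lines: paqr dctua mfi rpvci fsz ale jzy
Hunk 6: at line 1 remove [mfi,rpvci,fsz] add [rbde,ekoi] -> 6 lines: paqr dctua rbde ekoi ale jzy
Hunk 7: at line 1 remove [rbde,ekoi] add [yuc] -> 5 lines: paqr dctua yuc ale jzy
Final line count: 5

Answer: 5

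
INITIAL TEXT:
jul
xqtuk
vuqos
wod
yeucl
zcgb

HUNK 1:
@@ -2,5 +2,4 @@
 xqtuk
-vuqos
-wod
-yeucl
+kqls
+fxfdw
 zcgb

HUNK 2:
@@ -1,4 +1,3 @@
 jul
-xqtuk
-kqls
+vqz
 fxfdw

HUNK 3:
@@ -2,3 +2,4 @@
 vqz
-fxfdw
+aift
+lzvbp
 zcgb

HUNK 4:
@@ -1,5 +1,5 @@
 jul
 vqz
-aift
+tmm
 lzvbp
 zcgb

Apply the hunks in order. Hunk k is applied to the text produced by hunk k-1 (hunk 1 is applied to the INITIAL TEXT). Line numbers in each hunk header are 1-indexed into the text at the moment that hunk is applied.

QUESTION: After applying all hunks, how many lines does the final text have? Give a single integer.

Answer: 5

Derivation:
Hunk 1: at line 2 remove [vuqos,wod,yeucl] add [kqls,fxfdw] -> 5 lines: jul xqtuk kqls fxfdw zcgb
Hunk 2: at line 1 remove [xqtuk,kqls] add [vqz] -> 4 lines: jul vqz fxfdw zcgb
Hunk 3: at line 2 remove [fxfdw] add [aift,lzvbp] -> 5 lines: jul vqz aift lzvbp zcgb
Hunk 4: at line 1 remove [aift] add [tmm] -> 5 lines: jul vqz tmm lzvbp zcgb
Final line count: 5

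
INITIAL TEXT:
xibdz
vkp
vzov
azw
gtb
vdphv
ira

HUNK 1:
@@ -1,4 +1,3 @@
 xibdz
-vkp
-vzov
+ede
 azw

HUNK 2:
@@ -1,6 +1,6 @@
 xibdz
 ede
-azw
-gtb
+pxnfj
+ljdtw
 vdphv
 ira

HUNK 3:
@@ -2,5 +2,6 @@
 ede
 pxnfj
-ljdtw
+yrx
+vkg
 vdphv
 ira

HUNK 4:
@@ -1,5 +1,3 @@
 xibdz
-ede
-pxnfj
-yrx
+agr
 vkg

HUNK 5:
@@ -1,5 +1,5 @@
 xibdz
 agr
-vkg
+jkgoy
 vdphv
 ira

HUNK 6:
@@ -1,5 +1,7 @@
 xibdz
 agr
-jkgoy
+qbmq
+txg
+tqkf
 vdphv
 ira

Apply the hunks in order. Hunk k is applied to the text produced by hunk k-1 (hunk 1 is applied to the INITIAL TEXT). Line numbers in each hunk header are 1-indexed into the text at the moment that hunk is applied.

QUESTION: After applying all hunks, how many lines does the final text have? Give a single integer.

Answer: 7

Derivation:
Hunk 1: at line 1 remove [vkp,vzov] add [ede] -> 6 lines: xibdz ede azw gtb vdphv ira
Hunk 2: at line 1 remove [azw,gtb] add [pxnfj,ljdtw] -> 6 lines: xibdz ede pxnfj ljdtw vdphv ira
Hunk 3: at line 2 remove [ljdtw] add [yrx,vkg] -> 7 lines: xibdz ede pxnfj yrx vkg vdphv ira
Hunk 4: at line 1 remove [ede,pxnfj,yrx] add [agr] -> 5 lines: xibdz agr vkg vdphv ira
Hunk 5: at line 1 remove [vkg] add [jkgoy] -> 5 lines: xibdz agr jkgoy vdphv ira
Hunk 6: at line 1 remove [jkgoy] add [qbmq,txg,tqkf] -> 7 lines: xibdz agr qbmq txg tqkf vdphv ira
Final line count: 7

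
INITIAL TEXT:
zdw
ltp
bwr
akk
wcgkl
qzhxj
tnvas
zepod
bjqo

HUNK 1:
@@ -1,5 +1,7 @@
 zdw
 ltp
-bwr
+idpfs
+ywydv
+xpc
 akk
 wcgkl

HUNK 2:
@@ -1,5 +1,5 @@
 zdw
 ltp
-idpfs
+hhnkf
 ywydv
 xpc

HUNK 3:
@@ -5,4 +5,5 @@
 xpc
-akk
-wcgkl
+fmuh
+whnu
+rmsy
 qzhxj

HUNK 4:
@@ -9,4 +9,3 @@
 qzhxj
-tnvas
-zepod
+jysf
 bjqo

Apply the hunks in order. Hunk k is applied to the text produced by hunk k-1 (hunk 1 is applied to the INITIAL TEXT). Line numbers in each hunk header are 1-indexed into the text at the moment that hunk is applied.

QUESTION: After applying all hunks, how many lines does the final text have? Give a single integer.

Answer: 11

Derivation:
Hunk 1: at line 1 remove [bwr] add [idpfs,ywydv,xpc] -> 11 lines: zdw ltp idpfs ywydv xpc akk wcgkl qzhxj tnvas zepod bjqo
Hunk 2: at line 1 remove [idpfs] add [hhnkf] -> 11 lines: zdw ltp hhnkf ywydv xpc akk wcgkl qzhxj tnvas zepod bjqo
Hunk 3: at line 5 remove [akk,wcgkl] add [fmuh,whnu,rmsy] -> 12 lines: zdw ltp hhnkf ywydv xpc fmuh whnu rmsy qzhxj tnvas zepod bjqo
Hunk 4: at line 9 remove [tnvas,zepod] add [jysf] -> 11 lines: zdw ltp hhnkf ywydv xpc fmuh whnu rmsy qzhxj jysf bjqo
Final line count: 11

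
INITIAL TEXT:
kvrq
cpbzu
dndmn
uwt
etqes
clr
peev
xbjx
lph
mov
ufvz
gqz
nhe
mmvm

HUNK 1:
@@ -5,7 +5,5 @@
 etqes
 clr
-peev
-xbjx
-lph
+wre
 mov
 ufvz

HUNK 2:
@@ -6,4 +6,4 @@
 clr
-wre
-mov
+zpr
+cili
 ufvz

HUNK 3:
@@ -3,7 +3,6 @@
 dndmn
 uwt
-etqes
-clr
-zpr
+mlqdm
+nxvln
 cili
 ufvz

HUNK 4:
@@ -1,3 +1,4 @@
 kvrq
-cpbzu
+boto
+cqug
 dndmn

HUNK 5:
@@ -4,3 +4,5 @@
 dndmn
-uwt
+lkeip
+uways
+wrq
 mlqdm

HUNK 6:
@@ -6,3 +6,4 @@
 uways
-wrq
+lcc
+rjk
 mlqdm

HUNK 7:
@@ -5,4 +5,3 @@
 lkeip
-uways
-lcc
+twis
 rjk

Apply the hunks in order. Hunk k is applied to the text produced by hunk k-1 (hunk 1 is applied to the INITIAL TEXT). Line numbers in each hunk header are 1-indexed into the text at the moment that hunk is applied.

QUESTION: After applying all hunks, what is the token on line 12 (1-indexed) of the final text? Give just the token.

Answer: gqz

Derivation:
Hunk 1: at line 5 remove [peev,xbjx,lph] add [wre] -> 12 lines: kvrq cpbzu dndmn uwt etqes clr wre mov ufvz gqz nhe mmvm
Hunk 2: at line 6 remove [wre,mov] add [zpr,cili] -> 12 lines: kvrq cpbzu dndmn uwt etqes clr zpr cili ufvz gqz nhe mmvm
Hunk 3: at line 3 remove [etqes,clr,zpr] add [mlqdm,nxvln] -> 11 lines: kvrq cpbzu dndmn uwt mlqdm nxvln cili ufvz gqz nhe mmvm
Hunk 4: at line 1 remove [cpbzu] add [boto,cqug] -> 12 lines: kvrq boto cqug dndmn uwt mlqdm nxvln cili ufvz gqz nhe mmvm
Hunk 5: at line 4 remove [uwt] add [lkeip,uways,wrq] -> 14 lines: kvrq boto cqug dndmn lkeip uways wrq mlqdm nxvln cili ufvz gqz nhe mmvm
Hunk 6: at line 6 remove [wrq] add [lcc,rjk] -> 15 lines: kvrq boto cqug dndmn lkeip uways lcc rjk mlqdm nxvln cili ufvz gqz nhe mmvm
Hunk 7: at line 5 remove [uways,lcc] add [twis] -> 14 lines: kvrq boto cqug dndmn lkeip twis rjk mlqdm nxvln cili ufvz gqz nhe mmvm
Final line 12: gqz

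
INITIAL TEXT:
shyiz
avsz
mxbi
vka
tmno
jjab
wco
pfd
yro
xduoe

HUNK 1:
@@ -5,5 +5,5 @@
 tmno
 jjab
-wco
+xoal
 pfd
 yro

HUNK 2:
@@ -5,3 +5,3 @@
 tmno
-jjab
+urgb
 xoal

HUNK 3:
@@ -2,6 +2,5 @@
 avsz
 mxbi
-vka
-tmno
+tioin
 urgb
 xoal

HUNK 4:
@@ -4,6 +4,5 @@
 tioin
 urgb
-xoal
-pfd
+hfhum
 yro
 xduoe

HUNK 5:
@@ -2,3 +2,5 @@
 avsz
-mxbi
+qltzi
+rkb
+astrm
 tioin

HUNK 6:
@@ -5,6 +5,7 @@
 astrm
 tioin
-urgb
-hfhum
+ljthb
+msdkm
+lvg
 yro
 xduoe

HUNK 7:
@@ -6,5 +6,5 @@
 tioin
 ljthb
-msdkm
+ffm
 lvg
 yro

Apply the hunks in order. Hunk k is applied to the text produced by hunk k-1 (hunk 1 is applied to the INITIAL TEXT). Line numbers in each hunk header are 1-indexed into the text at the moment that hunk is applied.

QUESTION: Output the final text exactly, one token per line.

Hunk 1: at line 5 remove [wco] add [xoal] -> 10 lines: shyiz avsz mxbi vka tmno jjab xoal pfd yro xduoe
Hunk 2: at line 5 remove [jjab] add [urgb] -> 10 lines: shyiz avsz mxbi vka tmno urgb xoal pfd yro xduoe
Hunk 3: at line 2 remove [vka,tmno] add [tioin] -> 9 lines: shyiz avsz mxbi tioin urgb xoal pfd yro xduoe
Hunk 4: at line 4 remove [xoal,pfd] add [hfhum] -> 8 lines: shyiz avsz mxbi tioin urgb hfhum yro xduoe
Hunk 5: at line 2 remove [mxbi] add [qltzi,rkb,astrm] -> 10 lines: shyiz avsz qltzi rkb astrm tioin urgb hfhum yro xduoe
Hunk 6: at line 5 remove [urgb,hfhum] add [ljthb,msdkm,lvg] -> 11 lines: shyiz avsz qltzi rkb astrm tioin ljthb msdkm lvg yro xduoe
Hunk 7: at line 6 remove [msdkm] add [ffm] -> 11 lines: shyiz avsz qltzi rkb astrm tioin ljthb ffm lvg yro xduoe

Answer: shyiz
avsz
qltzi
rkb
astrm
tioin
ljthb
ffm
lvg
yro
xduoe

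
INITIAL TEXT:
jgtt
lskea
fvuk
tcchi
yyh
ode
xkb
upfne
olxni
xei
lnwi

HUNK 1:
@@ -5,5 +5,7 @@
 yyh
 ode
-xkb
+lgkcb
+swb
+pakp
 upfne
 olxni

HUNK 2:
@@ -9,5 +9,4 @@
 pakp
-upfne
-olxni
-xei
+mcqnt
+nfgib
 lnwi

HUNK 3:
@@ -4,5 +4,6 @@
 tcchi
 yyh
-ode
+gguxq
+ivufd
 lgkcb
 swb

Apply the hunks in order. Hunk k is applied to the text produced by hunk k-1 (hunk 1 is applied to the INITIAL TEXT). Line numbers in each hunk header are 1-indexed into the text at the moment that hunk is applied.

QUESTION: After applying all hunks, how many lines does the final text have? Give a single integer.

Answer: 13

Derivation:
Hunk 1: at line 5 remove [xkb] add [lgkcb,swb,pakp] -> 13 lines: jgtt lskea fvuk tcchi yyh ode lgkcb swb pakp upfne olxni xei lnwi
Hunk 2: at line 9 remove [upfne,olxni,xei] add [mcqnt,nfgib] -> 12 lines: jgtt lskea fvuk tcchi yyh ode lgkcb swb pakp mcqnt nfgib lnwi
Hunk 3: at line 4 remove [ode] add [gguxq,ivufd] -> 13 lines: jgtt lskea fvuk tcchi yyh gguxq ivufd lgkcb swb pakp mcqnt nfgib lnwi
Final line count: 13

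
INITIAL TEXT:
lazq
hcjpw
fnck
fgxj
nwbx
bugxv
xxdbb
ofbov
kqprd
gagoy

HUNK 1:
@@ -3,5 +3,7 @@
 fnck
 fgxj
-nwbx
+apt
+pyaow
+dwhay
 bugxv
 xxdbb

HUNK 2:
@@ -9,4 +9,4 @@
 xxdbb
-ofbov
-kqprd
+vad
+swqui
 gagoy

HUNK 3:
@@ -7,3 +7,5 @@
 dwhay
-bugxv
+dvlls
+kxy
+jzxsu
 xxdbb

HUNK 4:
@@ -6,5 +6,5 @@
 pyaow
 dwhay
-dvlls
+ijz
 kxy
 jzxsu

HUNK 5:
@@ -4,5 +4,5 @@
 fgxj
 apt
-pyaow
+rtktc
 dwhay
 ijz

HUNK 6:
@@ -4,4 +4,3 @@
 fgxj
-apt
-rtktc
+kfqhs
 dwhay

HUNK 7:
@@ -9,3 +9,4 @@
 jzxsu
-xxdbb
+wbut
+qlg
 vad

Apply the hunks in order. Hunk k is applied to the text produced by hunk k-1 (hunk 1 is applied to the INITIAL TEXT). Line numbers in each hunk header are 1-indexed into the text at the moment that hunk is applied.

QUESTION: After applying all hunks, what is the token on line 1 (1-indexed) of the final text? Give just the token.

Answer: lazq

Derivation:
Hunk 1: at line 3 remove [nwbx] add [apt,pyaow,dwhay] -> 12 lines: lazq hcjpw fnck fgxj apt pyaow dwhay bugxv xxdbb ofbov kqprd gagoy
Hunk 2: at line 9 remove [ofbov,kqprd] add [vad,swqui] -> 12 lines: lazq hcjpw fnck fgxj apt pyaow dwhay bugxv xxdbb vad swqui gagoy
Hunk 3: at line 7 remove [bugxv] add [dvlls,kxy,jzxsu] -> 14 lines: lazq hcjpw fnck fgxj apt pyaow dwhay dvlls kxy jzxsu xxdbb vad swqui gagoy
Hunk 4: at line 6 remove [dvlls] add [ijz] -> 14 lines: lazq hcjpw fnck fgxj apt pyaow dwhay ijz kxy jzxsu xxdbb vad swqui gagoy
Hunk 5: at line 4 remove [pyaow] add [rtktc] -> 14 lines: lazq hcjpw fnck fgxj apt rtktc dwhay ijz kxy jzxsu xxdbb vad swqui gagoy
Hunk 6: at line 4 remove [apt,rtktc] add [kfqhs] -> 13 lines: lazq hcjpw fnck fgxj kfqhs dwhay ijz kxy jzxsu xxdbb vad swqui gagoy
Hunk 7: at line 9 remove [xxdbb] add [wbut,qlg] -> 14 lines: lazq hcjpw fnck fgxj kfqhs dwhay ijz kxy jzxsu wbut qlg vad swqui gagoy
Final line 1: lazq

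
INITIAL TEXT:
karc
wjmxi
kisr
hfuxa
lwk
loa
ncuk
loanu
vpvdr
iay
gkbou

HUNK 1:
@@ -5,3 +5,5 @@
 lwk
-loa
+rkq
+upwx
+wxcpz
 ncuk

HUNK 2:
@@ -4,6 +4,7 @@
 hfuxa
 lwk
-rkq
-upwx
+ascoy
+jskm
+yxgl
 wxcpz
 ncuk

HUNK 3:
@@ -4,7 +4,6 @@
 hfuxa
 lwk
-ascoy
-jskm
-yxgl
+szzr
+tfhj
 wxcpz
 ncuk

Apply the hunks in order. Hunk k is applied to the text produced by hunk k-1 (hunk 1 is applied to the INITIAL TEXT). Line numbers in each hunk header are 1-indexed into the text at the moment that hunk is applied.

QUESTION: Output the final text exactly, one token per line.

Answer: karc
wjmxi
kisr
hfuxa
lwk
szzr
tfhj
wxcpz
ncuk
loanu
vpvdr
iay
gkbou

Derivation:
Hunk 1: at line 5 remove [loa] add [rkq,upwx,wxcpz] -> 13 lines: karc wjmxi kisr hfuxa lwk rkq upwx wxcpz ncuk loanu vpvdr iay gkbou
Hunk 2: at line 4 remove [rkq,upwx] add [ascoy,jskm,yxgl] -> 14 lines: karc wjmxi kisr hfuxa lwk ascoy jskm yxgl wxcpz ncuk loanu vpvdr iay gkbou
Hunk 3: at line 4 remove [ascoy,jskm,yxgl] add [szzr,tfhj] -> 13 lines: karc wjmxi kisr hfuxa lwk szzr tfhj wxcpz ncuk loanu vpvdr iay gkbou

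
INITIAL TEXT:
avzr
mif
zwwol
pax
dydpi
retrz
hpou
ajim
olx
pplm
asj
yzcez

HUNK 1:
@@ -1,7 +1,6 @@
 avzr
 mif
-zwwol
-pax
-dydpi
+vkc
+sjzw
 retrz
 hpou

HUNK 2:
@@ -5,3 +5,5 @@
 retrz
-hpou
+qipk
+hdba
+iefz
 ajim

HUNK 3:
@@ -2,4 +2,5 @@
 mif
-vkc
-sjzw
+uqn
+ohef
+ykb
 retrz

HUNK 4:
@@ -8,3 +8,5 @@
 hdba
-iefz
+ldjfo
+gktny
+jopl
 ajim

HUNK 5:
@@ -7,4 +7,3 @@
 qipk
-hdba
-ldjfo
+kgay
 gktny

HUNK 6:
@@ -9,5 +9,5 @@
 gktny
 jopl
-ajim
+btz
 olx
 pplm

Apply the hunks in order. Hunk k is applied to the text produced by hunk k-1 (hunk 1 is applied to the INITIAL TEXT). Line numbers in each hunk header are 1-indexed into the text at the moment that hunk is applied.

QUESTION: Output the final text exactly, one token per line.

Hunk 1: at line 1 remove [zwwol,pax,dydpi] add [vkc,sjzw] -> 11 lines: avzr mif vkc sjzw retrz hpou ajim olx pplm asj yzcez
Hunk 2: at line 5 remove [hpou] add [qipk,hdba,iefz] -> 13 lines: avzr mif vkc sjzw retrz qipk hdba iefz ajim olx pplm asj yzcez
Hunk 3: at line 2 remove [vkc,sjzw] add [uqn,ohef,ykb] -> 14 lines: avzr mif uqn ohef ykb retrz qipk hdba iefz ajim olx pplm asj yzcez
Hunk 4: at line 8 remove [iefz] add [ldjfo,gktny,jopl] -> 16 lines: avzr mif uqn ohef ykb retrz qipk hdba ldjfo gktny jopl ajim olx pplm asj yzcez
Hunk 5: at line 7 remove [hdba,ldjfo] add [kgay] -> 15 lines: avzr mif uqn ohef ykb retrz qipk kgay gktny jopl ajim olx pplm asj yzcez
Hunk 6: at line 9 remove [ajim] add [btz] -> 15 lines: avzr mif uqn ohef ykb retrz qipk kgay gktny jopl btz olx pplm asj yzcez

Answer: avzr
mif
uqn
ohef
ykb
retrz
qipk
kgay
gktny
jopl
btz
olx
pplm
asj
yzcez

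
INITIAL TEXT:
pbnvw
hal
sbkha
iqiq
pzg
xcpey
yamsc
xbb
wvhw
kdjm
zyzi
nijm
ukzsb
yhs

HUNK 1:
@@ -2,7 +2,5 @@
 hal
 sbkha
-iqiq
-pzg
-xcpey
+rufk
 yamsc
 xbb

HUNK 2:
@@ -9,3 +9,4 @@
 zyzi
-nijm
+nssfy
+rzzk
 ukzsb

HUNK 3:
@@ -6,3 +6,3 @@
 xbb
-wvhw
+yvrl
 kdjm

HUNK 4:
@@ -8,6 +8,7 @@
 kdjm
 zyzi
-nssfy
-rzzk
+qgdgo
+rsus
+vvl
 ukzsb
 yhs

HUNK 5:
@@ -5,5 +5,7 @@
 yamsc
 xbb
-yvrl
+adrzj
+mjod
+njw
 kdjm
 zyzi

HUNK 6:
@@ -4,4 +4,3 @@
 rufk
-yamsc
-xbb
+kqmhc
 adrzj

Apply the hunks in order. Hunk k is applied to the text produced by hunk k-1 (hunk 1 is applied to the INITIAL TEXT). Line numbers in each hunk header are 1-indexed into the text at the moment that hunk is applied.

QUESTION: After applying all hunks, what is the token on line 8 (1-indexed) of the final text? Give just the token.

Answer: njw

Derivation:
Hunk 1: at line 2 remove [iqiq,pzg,xcpey] add [rufk] -> 12 lines: pbnvw hal sbkha rufk yamsc xbb wvhw kdjm zyzi nijm ukzsb yhs
Hunk 2: at line 9 remove [nijm] add [nssfy,rzzk] -> 13 lines: pbnvw hal sbkha rufk yamsc xbb wvhw kdjm zyzi nssfy rzzk ukzsb yhs
Hunk 3: at line 6 remove [wvhw] add [yvrl] -> 13 lines: pbnvw hal sbkha rufk yamsc xbb yvrl kdjm zyzi nssfy rzzk ukzsb yhs
Hunk 4: at line 8 remove [nssfy,rzzk] add [qgdgo,rsus,vvl] -> 14 lines: pbnvw hal sbkha rufk yamsc xbb yvrl kdjm zyzi qgdgo rsus vvl ukzsb yhs
Hunk 5: at line 5 remove [yvrl] add [adrzj,mjod,njw] -> 16 lines: pbnvw hal sbkha rufk yamsc xbb adrzj mjod njw kdjm zyzi qgdgo rsus vvl ukzsb yhs
Hunk 6: at line 4 remove [yamsc,xbb] add [kqmhc] -> 15 lines: pbnvw hal sbkha rufk kqmhc adrzj mjod njw kdjm zyzi qgdgo rsus vvl ukzsb yhs
Final line 8: njw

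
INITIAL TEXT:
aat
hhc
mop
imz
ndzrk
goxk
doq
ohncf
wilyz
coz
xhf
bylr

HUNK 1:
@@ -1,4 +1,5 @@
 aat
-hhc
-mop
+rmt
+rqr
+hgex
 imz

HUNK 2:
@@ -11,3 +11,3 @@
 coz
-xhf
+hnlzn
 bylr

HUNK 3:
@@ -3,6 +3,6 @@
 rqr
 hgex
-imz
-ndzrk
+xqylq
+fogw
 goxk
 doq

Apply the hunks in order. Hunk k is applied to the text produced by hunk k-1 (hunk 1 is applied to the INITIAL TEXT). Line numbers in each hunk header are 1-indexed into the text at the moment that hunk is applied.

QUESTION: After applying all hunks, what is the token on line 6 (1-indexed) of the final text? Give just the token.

Answer: fogw

Derivation:
Hunk 1: at line 1 remove [hhc,mop] add [rmt,rqr,hgex] -> 13 lines: aat rmt rqr hgex imz ndzrk goxk doq ohncf wilyz coz xhf bylr
Hunk 2: at line 11 remove [xhf] add [hnlzn] -> 13 lines: aat rmt rqr hgex imz ndzrk goxk doq ohncf wilyz coz hnlzn bylr
Hunk 3: at line 3 remove [imz,ndzrk] add [xqylq,fogw] -> 13 lines: aat rmt rqr hgex xqylq fogw goxk doq ohncf wilyz coz hnlzn bylr
Final line 6: fogw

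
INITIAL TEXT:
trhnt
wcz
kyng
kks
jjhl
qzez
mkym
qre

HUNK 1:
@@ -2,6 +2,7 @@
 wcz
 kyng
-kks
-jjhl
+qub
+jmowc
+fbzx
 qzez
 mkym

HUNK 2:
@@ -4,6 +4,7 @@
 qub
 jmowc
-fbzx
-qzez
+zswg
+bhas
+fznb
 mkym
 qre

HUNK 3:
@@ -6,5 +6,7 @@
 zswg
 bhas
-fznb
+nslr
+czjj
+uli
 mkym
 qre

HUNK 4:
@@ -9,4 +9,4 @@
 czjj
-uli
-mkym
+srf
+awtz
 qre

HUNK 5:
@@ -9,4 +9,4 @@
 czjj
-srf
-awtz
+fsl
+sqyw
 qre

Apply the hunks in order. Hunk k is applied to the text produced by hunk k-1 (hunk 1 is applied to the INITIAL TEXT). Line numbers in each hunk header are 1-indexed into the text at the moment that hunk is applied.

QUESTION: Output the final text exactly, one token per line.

Hunk 1: at line 2 remove [kks,jjhl] add [qub,jmowc,fbzx] -> 9 lines: trhnt wcz kyng qub jmowc fbzx qzez mkym qre
Hunk 2: at line 4 remove [fbzx,qzez] add [zswg,bhas,fznb] -> 10 lines: trhnt wcz kyng qub jmowc zswg bhas fznb mkym qre
Hunk 3: at line 6 remove [fznb] add [nslr,czjj,uli] -> 12 lines: trhnt wcz kyng qub jmowc zswg bhas nslr czjj uli mkym qre
Hunk 4: at line 9 remove [uli,mkym] add [srf,awtz] -> 12 lines: trhnt wcz kyng qub jmowc zswg bhas nslr czjj srf awtz qre
Hunk 5: at line 9 remove [srf,awtz] add [fsl,sqyw] -> 12 lines: trhnt wcz kyng qub jmowc zswg bhas nslr czjj fsl sqyw qre

Answer: trhnt
wcz
kyng
qub
jmowc
zswg
bhas
nslr
czjj
fsl
sqyw
qre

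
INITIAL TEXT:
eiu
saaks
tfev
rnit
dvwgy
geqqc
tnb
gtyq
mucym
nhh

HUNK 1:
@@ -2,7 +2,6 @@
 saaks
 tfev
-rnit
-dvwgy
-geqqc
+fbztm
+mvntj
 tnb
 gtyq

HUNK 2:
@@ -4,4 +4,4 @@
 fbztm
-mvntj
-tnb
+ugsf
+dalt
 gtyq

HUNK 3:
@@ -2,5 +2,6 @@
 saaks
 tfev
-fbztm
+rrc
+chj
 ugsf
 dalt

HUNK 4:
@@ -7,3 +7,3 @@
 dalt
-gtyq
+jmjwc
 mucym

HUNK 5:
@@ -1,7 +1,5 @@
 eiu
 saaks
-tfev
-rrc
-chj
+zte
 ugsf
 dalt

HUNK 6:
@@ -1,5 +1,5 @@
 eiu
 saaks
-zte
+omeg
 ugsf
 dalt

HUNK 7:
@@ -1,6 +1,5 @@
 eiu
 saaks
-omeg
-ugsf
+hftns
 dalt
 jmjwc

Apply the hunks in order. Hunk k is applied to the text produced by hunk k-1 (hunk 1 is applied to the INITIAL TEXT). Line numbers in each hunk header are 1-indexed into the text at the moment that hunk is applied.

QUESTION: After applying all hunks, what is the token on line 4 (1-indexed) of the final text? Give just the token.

Hunk 1: at line 2 remove [rnit,dvwgy,geqqc] add [fbztm,mvntj] -> 9 lines: eiu saaks tfev fbztm mvntj tnb gtyq mucym nhh
Hunk 2: at line 4 remove [mvntj,tnb] add [ugsf,dalt] -> 9 lines: eiu saaks tfev fbztm ugsf dalt gtyq mucym nhh
Hunk 3: at line 2 remove [fbztm] add [rrc,chj] -> 10 lines: eiu saaks tfev rrc chj ugsf dalt gtyq mucym nhh
Hunk 4: at line 7 remove [gtyq] add [jmjwc] -> 10 lines: eiu saaks tfev rrc chj ugsf dalt jmjwc mucym nhh
Hunk 5: at line 1 remove [tfev,rrc,chj] add [zte] -> 8 lines: eiu saaks zte ugsf dalt jmjwc mucym nhh
Hunk 6: at line 1 remove [zte] add [omeg] -> 8 lines: eiu saaks omeg ugsf dalt jmjwc mucym nhh
Hunk 7: at line 1 remove [omeg,ugsf] add [hftns] -> 7 lines: eiu saaks hftns dalt jmjwc mucym nhh
Final line 4: dalt

Answer: dalt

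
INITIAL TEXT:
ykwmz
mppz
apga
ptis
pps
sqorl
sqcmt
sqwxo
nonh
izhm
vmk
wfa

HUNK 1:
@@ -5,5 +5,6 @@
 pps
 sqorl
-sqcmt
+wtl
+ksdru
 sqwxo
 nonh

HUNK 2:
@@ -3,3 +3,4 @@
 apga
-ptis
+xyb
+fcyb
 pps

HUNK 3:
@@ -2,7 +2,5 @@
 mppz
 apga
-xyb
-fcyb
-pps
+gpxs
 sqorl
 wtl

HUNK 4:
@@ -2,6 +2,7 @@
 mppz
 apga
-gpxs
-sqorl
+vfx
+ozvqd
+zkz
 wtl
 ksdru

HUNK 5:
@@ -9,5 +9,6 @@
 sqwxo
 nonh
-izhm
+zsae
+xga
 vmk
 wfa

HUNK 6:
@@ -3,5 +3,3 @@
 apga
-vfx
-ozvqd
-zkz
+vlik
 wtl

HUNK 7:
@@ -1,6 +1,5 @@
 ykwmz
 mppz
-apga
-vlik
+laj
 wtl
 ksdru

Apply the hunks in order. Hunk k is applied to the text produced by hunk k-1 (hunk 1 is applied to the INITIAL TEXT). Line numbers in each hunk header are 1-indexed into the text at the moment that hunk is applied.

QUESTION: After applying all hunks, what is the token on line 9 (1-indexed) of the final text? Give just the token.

Hunk 1: at line 5 remove [sqcmt] add [wtl,ksdru] -> 13 lines: ykwmz mppz apga ptis pps sqorl wtl ksdru sqwxo nonh izhm vmk wfa
Hunk 2: at line 3 remove [ptis] add [xyb,fcyb] -> 14 lines: ykwmz mppz apga xyb fcyb pps sqorl wtl ksdru sqwxo nonh izhm vmk wfa
Hunk 3: at line 2 remove [xyb,fcyb,pps] add [gpxs] -> 12 lines: ykwmz mppz apga gpxs sqorl wtl ksdru sqwxo nonh izhm vmk wfa
Hunk 4: at line 2 remove [gpxs,sqorl] add [vfx,ozvqd,zkz] -> 13 lines: ykwmz mppz apga vfx ozvqd zkz wtl ksdru sqwxo nonh izhm vmk wfa
Hunk 5: at line 9 remove [izhm] add [zsae,xga] -> 14 lines: ykwmz mppz apga vfx ozvqd zkz wtl ksdru sqwxo nonh zsae xga vmk wfa
Hunk 6: at line 3 remove [vfx,ozvqd,zkz] add [vlik] -> 12 lines: ykwmz mppz apga vlik wtl ksdru sqwxo nonh zsae xga vmk wfa
Hunk 7: at line 1 remove [apga,vlik] add [laj] -> 11 lines: ykwmz mppz laj wtl ksdru sqwxo nonh zsae xga vmk wfa
Final line 9: xga

Answer: xga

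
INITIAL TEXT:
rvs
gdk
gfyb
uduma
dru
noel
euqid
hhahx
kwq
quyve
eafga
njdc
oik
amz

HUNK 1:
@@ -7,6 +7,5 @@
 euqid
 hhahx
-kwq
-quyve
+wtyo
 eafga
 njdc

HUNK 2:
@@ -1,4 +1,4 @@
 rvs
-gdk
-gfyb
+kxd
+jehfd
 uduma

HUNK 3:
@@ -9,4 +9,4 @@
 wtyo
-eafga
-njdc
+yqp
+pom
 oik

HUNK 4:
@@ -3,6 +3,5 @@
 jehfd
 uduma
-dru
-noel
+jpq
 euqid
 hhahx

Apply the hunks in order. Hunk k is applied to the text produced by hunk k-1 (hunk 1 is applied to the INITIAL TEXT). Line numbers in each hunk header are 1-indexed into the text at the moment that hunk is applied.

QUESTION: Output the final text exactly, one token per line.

Hunk 1: at line 7 remove [kwq,quyve] add [wtyo] -> 13 lines: rvs gdk gfyb uduma dru noel euqid hhahx wtyo eafga njdc oik amz
Hunk 2: at line 1 remove [gdk,gfyb] add [kxd,jehfd] -> 13 lines: rvs kxd jehfd uduma dru noel euqid hhahx wtyo eafga njdc oik amz
Hunk 3: at line 9 remove [eafga,njdc] add [yqp,pom] -> 13 lines: rvs kxd jehfd uduma dru noel euqid hhahx wtyo yqp pom oik amz
Hunk 4: at line 3 remove [dru,noel] add [jpq] -> 12 lines: rvs kxd jehfd uduma jpq euqid hhahx wtyo yqp pom oik amz

Answer: rvs
kxd
jehfd
uduma
jpq
euqid
hhahx
wtyo
yqp
pom
oik
amz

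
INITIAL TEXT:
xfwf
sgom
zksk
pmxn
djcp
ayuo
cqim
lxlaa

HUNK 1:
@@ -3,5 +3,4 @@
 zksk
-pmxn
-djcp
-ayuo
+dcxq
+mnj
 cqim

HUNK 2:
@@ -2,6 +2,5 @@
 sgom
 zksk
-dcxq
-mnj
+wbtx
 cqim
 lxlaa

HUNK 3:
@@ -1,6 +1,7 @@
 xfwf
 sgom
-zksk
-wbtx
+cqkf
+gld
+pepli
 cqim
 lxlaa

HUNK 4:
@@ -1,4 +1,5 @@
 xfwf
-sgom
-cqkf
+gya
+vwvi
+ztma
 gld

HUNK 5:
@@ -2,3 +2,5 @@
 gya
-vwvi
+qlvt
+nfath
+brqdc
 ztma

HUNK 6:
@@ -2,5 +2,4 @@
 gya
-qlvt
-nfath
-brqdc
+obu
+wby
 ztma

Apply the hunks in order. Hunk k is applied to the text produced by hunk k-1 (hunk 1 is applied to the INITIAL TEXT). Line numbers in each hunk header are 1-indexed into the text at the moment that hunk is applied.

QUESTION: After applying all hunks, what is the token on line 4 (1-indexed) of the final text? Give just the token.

Hunk 1: at line 3 remove [pmxn,djcp,ayuo] add [dcxq,mnj] -> 7 lines: xfwf sgom zksk dcxq mnj cqim lxlaa
Hunk 2: at line 2 remove [dcxq,mnj] add [wbtx] -> 6 lines: xfwf sgom zksk wbtx cqim lxlaa
Hunk 3: at line 1 remove [zksk,wbtx] add [cqkf,gld,pepli] -> 7 lines: xfwf sgom cqkf gld pepli cqim lxlaa
Hunk 4: at line 1 remove [sgom,cqkf] add [gya,vwvi,ztma] -> 8 lines: xfwf gya vwvi ztma gld pepli cqim lxlaa
Hunk 5: at line 2 remove [vwvi] add [qlvt,nfath,brqdc] -> 10 lines: xfwf gya qlvt nfath brqdc ztma gld pepli cqim lxlaa
Hunk 6: at line 2 remove [qlvt,nfath,brqdc] add [obu,wby] -> 9 lines: xfwf gya obu wby ztma gld pepli cqim lxlaa
Final line 4: wby

Answer: wby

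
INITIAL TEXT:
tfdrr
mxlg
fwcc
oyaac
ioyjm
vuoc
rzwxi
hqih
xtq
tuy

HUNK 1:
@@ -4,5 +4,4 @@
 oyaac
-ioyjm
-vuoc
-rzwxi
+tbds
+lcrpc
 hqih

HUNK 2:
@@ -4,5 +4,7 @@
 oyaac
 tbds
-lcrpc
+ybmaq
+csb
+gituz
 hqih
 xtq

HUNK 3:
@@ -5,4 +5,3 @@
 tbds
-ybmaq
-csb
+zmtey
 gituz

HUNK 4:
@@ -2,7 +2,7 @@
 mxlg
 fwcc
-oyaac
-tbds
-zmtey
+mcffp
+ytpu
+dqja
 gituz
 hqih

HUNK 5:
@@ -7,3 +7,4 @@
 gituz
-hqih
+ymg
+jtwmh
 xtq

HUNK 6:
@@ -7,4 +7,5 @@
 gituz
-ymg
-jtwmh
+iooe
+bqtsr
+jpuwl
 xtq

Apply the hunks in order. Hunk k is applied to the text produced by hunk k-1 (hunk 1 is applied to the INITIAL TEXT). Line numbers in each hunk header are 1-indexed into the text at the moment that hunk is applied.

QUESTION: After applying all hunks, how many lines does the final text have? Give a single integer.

Hunk 1: at line 4 remove [ioyjm,vuoc,rzwxi] add [tbds,lcrpc] -> 9 lines: tfdrr mxlg fwcc oyaac tbds lcrpc hqih xtq tuy
Hunk 2: at line 4 remove [lcrpc] add [ybmaq,csb,gituz] -> 11 lines: tfdrr mxlg fwcc oyaac tbds ybmaq csb gituz hqih xtq tuy
Hunk 3: at line 5 remove [ybmaq,csb] add [zmtey] -> 10 lines: tfdrr mxlg fwcc oyaac tbds zmtey gituz hqih xtq tuy
Hunk 4: at line 2 remove [oyaac,tbds,zmtey] add [mcffp,ytpu,dqja] -> 10 lines: tfdrr mxlg fwcc mcffp ytpu dqja gituz hqih xtq tuy
Hunk 5: at line 7 remove [hqih] add [ymg,jtwmh] -> 11 lines: tfdrr mxlg fwcc mcffp ytpu dqja gituz ymg jtwmh xtq tuy
Hunk 6: at line 7 remove [ymg,jtwmh] add [iooe,bqtsr,jpuwl] -> 12 lines: tfdrr mxlg fwcc mcffp ytpu dqja gituz iooe bqtsr jpuwl xtq tuy
Final line count: 12

Answer: 12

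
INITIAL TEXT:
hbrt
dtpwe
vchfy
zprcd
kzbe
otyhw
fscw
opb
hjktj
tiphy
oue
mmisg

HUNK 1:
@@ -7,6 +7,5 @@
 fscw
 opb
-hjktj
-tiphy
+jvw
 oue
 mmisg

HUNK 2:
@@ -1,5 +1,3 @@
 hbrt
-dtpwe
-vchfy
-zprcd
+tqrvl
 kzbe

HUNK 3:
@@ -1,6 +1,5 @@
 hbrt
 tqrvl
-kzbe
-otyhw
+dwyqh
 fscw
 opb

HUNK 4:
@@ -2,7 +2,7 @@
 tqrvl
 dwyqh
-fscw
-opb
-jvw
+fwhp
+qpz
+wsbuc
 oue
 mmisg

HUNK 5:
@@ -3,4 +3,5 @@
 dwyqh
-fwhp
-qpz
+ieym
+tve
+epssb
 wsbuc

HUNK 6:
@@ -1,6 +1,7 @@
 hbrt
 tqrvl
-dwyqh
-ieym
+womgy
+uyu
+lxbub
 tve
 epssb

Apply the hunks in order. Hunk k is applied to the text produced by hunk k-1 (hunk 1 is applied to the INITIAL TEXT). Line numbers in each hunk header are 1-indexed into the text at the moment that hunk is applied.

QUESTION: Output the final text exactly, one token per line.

Answer: hbrt
tqrvl
womgy
uyu
lxbub
tve
epssb
wsbuc
oue
mmisg

Derivation:
Hunk 1: at line 7 remove [hjktj,tiphy] add [jvw] -> 11 lines: hbrt dtpwe vchfy zprcd kzbe otyhw fscw opb jvw oue mmisg
Hunk 2: at line 1 remove [dtpwe,vchfy,zprcd] add [tqrvl] -> 9 lines: hbrt tqrvl kzbe otyhw fscw opb jvw oue mmisg
Hunk 3: at line 1 remove [kzbe,otyhw] add [dwyqh] -> 8 lines: hbrt tqrvl dwyqh fscw opb jvw oue mmisg
Hunk 4: at line 2 remove [fscw,opb,jvw] add [fwhp,qpz,wsbuc] -> 8 lines: hbrt tqrvl dwyqh fwhp qpz wsbuc oue mmisg
Hunk 5: at line 3 remove [fwhp,qpz] add [ieym,tve,epssb] -> 9 lines: hbrt tqrvl dwyqh ieym tve epssb wsbuc oue mmisg
Hunk 6: at line 1 remove [dwyqh,ieym] add [womgy,uyu,lxbub] -> 10 lines: hbrt tqrvl womgy uyu lxbub tve epssb wsbuc oue mmisg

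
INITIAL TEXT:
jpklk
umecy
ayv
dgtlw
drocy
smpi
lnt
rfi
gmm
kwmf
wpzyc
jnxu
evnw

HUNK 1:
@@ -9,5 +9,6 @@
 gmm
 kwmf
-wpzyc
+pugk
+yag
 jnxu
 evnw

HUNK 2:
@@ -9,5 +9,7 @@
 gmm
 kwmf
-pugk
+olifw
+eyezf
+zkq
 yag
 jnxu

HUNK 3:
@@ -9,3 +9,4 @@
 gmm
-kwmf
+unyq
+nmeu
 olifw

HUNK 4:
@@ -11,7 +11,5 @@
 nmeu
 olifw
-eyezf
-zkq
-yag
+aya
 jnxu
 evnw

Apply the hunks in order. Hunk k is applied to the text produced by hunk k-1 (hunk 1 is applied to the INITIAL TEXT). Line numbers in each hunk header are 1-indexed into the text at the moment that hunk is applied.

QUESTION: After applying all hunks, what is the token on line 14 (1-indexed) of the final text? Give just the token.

Hunk 1: at line 9 remove [wpzyc] add [pugk,yag] -> 14 lines: jpklk umecy ayv dgtlw drocy smpi lnt rfi gmm kwmf pugk yag jnxu evnw
Hunk 2: at line 9 remove [pugk] add [olifw,eyezf,zkq] -> 16 lines: jpklk umecy ayv dgtlw drocy smpi lnt rfi gmm kwmf olifw eyezf zkq yag jnxu evnw
Hunk 3: at line 9 remove [kwmf] add [unyq,nmeu] -> 17 lines: jpklk umecy ayv dgtlw drocy smpi lnt rfi gmm unyq nmeu olifw eyezf zkq yag jnxu evnw
Hunk 4: at line 11 remove [eyezf,zkq,yag] add [aya] -> 15 lines: jpklk umecy ayv dgtlw drocy smpi lnt rfi gmm unyq nmeu olifw aya jnxu evnw
Final line 14: jnxu

Answer: jnxu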